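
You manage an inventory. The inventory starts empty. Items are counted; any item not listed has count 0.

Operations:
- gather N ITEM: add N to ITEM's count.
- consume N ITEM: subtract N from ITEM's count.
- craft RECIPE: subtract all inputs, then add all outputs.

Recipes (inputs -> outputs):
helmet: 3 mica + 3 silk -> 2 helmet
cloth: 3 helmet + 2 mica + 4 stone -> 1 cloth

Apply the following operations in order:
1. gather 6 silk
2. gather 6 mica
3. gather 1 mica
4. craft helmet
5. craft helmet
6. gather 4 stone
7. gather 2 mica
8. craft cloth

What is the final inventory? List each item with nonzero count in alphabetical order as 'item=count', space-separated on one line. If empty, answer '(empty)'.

Answer: cloth=1 helmet=1 mica=1

Derivation:
After 1 (gather 6 silk): silk=6
After 2 (gather 6 mica): mica=6 silk=6
After 3 (gather 1 mica): mica=7 silk=6
After 4 (craft helmet): helmet=2 mica=4 silk=3
After 5 (craft helmet): helmet=4 mica=1
After 6 (gather 4 stone): helmet=4 mica=1 stone=4
After 7 (gather 2 mica): helmet=4 mica=3 stone=4
After 8 (craft cloth): cloth=1 helmet=1 mica=1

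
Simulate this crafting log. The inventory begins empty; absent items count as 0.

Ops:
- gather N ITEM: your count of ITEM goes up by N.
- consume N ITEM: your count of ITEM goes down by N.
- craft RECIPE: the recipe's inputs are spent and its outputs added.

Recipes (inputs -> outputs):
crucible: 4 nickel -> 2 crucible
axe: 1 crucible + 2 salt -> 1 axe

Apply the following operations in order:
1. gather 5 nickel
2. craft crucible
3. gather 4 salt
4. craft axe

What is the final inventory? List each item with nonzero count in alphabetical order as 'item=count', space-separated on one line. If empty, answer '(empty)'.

Answer: axe=1 crucible=1 nickel=1 salt=2

Derivation:
After 1 (gather 5 nickel): nickel=5
After 2 (craft crucible): crucible=2 nickel=1
After 3 (gather 4 salt): crucible=2 nickel=1 salt=4
After 4 (craft axe): axe=1 crucible=1 nickel=1 salt=2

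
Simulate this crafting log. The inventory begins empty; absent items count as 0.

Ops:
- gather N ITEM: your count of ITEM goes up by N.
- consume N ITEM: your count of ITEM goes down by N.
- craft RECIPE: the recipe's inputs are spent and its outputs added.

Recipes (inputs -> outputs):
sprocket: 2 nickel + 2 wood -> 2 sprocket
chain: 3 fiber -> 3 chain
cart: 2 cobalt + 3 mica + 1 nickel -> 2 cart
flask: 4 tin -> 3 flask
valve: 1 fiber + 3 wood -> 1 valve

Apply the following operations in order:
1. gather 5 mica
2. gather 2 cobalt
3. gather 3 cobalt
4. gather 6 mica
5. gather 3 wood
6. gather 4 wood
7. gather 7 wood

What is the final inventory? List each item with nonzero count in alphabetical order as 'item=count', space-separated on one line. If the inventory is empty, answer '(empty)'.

After 1 (gather 5 mica): mica=5
After 2 (gather 2 cobalt): cobalt=2 mica=5
After 3 (gather 3 cobalt): cobalt=5 mica=5
After 4 (gather 6 mica): cobalt=5 mica=11
After 5 (gather 3 wood): cobalt=5 mica=11 wood=3
After 6 (gather 4 wood): cobalt=5 mica=11 wood=7
After 7 (gather 7 wood): cobalt=5 mica=11 wood=14

Answer: cobalt=5 mica=11 wood=14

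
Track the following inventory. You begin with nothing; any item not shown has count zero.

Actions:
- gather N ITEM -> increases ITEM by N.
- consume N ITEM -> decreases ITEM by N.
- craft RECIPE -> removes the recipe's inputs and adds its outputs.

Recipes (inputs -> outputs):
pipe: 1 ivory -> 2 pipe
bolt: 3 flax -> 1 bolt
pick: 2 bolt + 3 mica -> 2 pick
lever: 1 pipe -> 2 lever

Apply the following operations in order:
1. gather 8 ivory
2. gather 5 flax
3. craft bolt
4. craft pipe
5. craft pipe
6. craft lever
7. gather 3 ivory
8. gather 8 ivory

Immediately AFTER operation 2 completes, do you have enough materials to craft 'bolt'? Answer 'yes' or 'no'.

Answer: yes

Derivation:
After 1 (gather 8 ivory): ivory=8
After 2 (gather 5 flax): flax=5 ivory=8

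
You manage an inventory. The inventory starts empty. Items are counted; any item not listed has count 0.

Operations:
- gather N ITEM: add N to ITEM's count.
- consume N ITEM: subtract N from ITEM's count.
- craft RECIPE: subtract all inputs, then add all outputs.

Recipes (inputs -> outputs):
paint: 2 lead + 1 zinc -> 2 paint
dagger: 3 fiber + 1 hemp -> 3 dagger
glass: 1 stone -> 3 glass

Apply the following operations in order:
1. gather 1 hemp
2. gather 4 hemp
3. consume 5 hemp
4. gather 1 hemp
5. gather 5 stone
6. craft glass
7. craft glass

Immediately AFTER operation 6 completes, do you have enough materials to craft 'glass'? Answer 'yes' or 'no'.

Answer: yes

Derivation:
After 1 (gather 1 hemp): hemp=1
After 2 (gather 4 hemp): hemp=5
After 3 (consume 5 hemp): (empty)
After 4 (gather 1 hemp): hemp=1
After 5 (gather 5 stone): hemp=1 stone=5
After 6 (craft glass): glass=3 hemp=1 stone=4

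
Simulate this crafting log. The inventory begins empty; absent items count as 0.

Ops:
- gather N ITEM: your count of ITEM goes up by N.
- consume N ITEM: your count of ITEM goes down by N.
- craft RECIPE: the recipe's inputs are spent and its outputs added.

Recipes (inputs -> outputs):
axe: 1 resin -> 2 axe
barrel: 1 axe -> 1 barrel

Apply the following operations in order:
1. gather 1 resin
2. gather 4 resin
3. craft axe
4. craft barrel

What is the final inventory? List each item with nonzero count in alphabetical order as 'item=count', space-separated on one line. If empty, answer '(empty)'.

Answer: axe=1 barrel=1 resin=4

Derivation:
After 1 (gather 1 resin): resin=1
After 2 (gather 4 resin): resin=5
After 3 (craft axe): axe=2 resin=4
After 4 (craft barrel): axe=1 barrel=1 resin=4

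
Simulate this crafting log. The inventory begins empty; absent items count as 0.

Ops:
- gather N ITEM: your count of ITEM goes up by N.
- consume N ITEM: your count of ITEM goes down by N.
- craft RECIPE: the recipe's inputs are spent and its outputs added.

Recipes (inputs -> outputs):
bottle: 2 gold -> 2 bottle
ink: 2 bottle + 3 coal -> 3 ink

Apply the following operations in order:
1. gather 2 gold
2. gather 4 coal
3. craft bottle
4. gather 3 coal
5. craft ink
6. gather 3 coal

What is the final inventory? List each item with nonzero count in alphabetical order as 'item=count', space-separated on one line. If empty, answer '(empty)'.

After 1 (gather 2 gold): gold=2
After 2 (gather 4 coal): coal=4 gold=2
After 3 (craft bottle): bottle=2 coal=4
After 4 (gather 3 coal): bottle=2 coal=7
After 5 (craft ink): coal=4 ink=3
After 6 (gather 3 coal): coal=7 ink=3

Answer: coal=7 ink=3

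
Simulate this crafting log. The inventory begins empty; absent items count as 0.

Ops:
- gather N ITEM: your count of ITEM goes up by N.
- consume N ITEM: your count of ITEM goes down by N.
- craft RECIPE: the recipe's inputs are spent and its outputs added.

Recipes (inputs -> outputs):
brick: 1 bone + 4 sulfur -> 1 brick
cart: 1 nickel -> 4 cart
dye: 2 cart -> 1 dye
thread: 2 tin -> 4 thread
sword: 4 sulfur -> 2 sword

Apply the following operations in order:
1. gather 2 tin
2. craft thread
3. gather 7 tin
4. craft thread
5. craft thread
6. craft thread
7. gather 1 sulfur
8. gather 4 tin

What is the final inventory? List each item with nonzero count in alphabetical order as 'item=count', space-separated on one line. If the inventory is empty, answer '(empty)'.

After 1 (gather 2 tin): tin=2
After 2 (craft thread): thread=4
After 3 (gather 7 tin): thread=4 tin=7
After 4 (craft thread): thread=8 tin=5
After 5 (craft thread): thread=12 tin=3
After 6 (craft thread): thread=16 tin=1
After 7 (gather 1 sulfur): sulfur=1 thread=16 tin=1
After 8 (gather 4 tin): sulfur=1 thread=16 tin=5

Answer: sulfur=1 thread=16 tin=5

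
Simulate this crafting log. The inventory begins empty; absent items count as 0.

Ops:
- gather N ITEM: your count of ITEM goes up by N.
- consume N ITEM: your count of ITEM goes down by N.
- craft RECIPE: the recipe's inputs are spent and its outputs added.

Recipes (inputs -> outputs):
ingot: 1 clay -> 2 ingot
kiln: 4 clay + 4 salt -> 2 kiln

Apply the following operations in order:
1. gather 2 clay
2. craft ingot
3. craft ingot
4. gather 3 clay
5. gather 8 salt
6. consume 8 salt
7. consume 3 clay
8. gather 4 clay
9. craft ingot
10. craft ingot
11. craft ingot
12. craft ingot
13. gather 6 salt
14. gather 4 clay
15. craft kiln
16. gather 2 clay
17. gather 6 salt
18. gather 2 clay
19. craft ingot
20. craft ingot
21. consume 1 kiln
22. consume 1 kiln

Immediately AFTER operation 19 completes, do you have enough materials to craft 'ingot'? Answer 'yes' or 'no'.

After 1 (gather 2 clay): clay=2
After 2 (craft ingot): clay=1 ingot=2
After 3 (craft ingot): ingot=4
After 4 (gather 3 clay): clay=3 ingot=4
After 5 (gather 8 salt): clay=3 ingot=4 salt=8
After 6 (consume 8 salt): clay=3 ingot=4
After 7 (consume 3 clay): ingot=4
After 8 (gather 4 clay): clay=4 ingot=4
After 9 (craft ingot): clay=3 ingot=6
After 10 (craft ingot): clay=2 ingot=8
After 11 (craft ingot): clay=1 ingot=10
After 12 (craft ingot): ingot=12
After 13 (gather 6 salt): ingot=12 salt=6
After 14 (gather 4 clay): clay=4 ingot=12 salt=6
After 15 (craft kiln): ingot=12 kiln=2 salt=2
After 16 (gather 2 clay): clay=2 ingot=12 kiln=2 salt=2
After 17 (gather 6 salt): clay=2 ingot=12 kiln=2 salt=8
After 18 (gather 2 clay): clay=4 ingot=12 kiln=2 salt=8
After 19 (craft ingot): clay=3 ingot=14 kiln=2 salt=8

Answer: yes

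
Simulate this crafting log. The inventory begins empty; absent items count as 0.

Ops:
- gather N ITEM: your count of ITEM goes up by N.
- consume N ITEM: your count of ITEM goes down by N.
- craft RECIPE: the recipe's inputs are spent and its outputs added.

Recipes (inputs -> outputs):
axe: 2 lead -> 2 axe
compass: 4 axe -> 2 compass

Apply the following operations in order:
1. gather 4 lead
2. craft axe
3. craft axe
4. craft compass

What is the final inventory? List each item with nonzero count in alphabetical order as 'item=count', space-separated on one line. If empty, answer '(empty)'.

Answer: compass=2

Derivation:
After 1 (gather 4 lead): lead=4
After 2 (craft axe): axe=2 lead=2
After 3 (craft axe): axe=4
After 4 (craft compass): compass=2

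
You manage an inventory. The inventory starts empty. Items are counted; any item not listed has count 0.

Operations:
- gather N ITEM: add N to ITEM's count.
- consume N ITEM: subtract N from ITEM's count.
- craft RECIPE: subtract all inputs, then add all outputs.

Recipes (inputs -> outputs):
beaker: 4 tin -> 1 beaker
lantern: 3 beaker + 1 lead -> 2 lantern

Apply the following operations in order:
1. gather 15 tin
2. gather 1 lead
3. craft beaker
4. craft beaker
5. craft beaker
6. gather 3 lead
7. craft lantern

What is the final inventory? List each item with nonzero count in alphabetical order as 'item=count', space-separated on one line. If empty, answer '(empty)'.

Answer: lantern=2 lead=3 tin=3

Derivation:
After 1 (gather 15 tin): tin=15
After 2 (gather 1 lead): lead=1 tin=15
After 3 (craft beaker): beaker=1 lead=1 tin=11
After 4 (craft beaker): beaker=2 lead=1 tin=7
After 5 (craft beaker): beaker=3 lead=1 tin=3
After 6 (gather 3 lead): beaker=3 lead=4 tin=3
After 7 (craft lantern): lantern=2 lead=3 tin=3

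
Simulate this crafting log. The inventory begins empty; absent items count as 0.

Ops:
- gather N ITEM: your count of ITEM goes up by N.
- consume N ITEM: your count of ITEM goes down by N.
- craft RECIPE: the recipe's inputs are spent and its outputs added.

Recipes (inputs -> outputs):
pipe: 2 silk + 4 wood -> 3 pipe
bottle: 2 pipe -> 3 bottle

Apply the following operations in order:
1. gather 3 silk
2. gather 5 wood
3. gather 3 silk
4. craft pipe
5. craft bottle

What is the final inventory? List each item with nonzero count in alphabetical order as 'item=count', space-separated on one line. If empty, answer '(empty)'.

Answer: bottle=3 pipe=1 silk=4 wood=1

Derivation:
After 1 (gather 3 silk): silk=3
After 2 (gather 5 wood): silk=3 wood=5
After 3 (gather 3 silk): silk=6 wood=5
After 4 (craft pipe): pipe=3 silk=4 wood=1
After 5 (craft bottle): bottle=3 pipe=1 silk=4 wood=1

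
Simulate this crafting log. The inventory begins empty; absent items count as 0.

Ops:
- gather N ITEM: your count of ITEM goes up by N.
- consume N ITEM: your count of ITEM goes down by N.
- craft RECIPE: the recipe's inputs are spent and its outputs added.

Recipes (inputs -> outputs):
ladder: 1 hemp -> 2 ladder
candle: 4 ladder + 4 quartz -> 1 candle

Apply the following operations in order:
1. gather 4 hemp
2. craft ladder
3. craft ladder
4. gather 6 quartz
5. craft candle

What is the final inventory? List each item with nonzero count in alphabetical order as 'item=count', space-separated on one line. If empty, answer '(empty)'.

Answer: candle=1 hemp=2 quartz=2

Derivation:
After 1 (gather 4 hemp): hemp=4
After 2 (craft ladder): hemp=3 ladder=2
After 3 (craft ladder): hemp=2 ladder=4
After 4 (gather 6 quartz): hemp=2 ladder=4 quartz=6
After 5 (craft candle): candle=1 hemp=2 quartz=2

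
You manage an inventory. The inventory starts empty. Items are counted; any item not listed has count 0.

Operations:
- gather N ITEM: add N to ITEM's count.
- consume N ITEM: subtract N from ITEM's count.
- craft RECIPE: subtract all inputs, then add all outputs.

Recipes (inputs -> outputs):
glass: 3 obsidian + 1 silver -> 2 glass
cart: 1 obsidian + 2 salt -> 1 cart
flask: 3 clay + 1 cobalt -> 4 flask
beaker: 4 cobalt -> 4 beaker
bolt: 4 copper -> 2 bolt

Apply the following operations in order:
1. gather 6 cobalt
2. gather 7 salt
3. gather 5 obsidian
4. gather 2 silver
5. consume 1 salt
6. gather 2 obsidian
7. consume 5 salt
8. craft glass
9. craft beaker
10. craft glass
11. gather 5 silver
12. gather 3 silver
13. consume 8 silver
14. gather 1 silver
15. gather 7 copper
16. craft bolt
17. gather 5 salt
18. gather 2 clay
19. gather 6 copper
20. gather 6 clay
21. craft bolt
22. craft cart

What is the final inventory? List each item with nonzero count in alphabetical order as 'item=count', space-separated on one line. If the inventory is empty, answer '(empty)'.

Answer: beaker=4 bolt=4 cart=1 clay=8 cobalt=2 copper=5 glass=4 salt=4 silver=1

Derivation:
After 1 (gather 6 cobalt): cobalt=6
After 2 (gather 7 salt): cobalt=6 salt=7
After 3 (gather 5 obsidian): cobalt=6 obsidian=5 salt=7
After 4 (gather 2 silver): cobalt=6 obsidian=5 salt=7 silver=2
After 5 (consume 1 salt): cobalt=6 obsidian=5 salt=6 silver=2
After 6 (gather 2 obsidian): cobalt=6 obsidian=7 salt=6 silver=2
After 7 (consume 5 salt): cobalt=6 obsidian=7 salt=1 silver=2
After 8 (craft glass): cobalt=6 glass=2 obsidian=4 salt=1 silver=1
After 9 (craft beaker): beaker=4 cobalt=2 glass=2 obsidian=4 salt=1 silver=1
After 10 (craft glass): beaker=4 cobalt=2 glass=4 obsidian=1 salt=1
After 11 (gather 5 silver): beaker=4 cobalt=2 glass=4 obsidian=1 salt=1 silver=5
After 12 (gather 3 silver): beaker=4 cobalt=2 glass=4 obsidian=1 salt=1 silver=8
After 13 (consume 8 silver): beaker=4 cobalt=2 glass=4 obsidian=1 salt=1
After 14 (gather 1 silver): beaker=4 cobalt=2 glass=4 obsidian=1 salt=1 silver=1
After 15 (gather 7 copper): beaker=4 cobalt=2 copper=7 glass=4 obsidian=1 salt=1 silver=1
After 16 (craft bolt): beaker=4 bolt=2 cobalt=2 copper=3 glass=4 obsidian=1 salt=1 silver=1
After 17 (gather 5 salt): beaker=4 bolt=2 cobalt=2 copper=3 glass=4 obsidian=1 salt=6 silver=1
After 18 (gather 2 clay): beaker=4 bolt=2 clay=2 cobalt=2 copper=3 glass=4 obsidian=1 salt=6 silver=1
After 19 (gather 6 copper): beaker=4 bolt=2 clay=2 cobalt=2 copper=9 glass=4 obsidian=1 salt=6 silver=1
After 20 (gather 6 clay): beaker=4 bolt=2 clay=8 cobalt=2 copper=9 glass=4 obsidian=1 salt=6 silver=1
After 21 (craft bolt): beaker=4 bolt=4 clay=8 cobalt=2 copper=5 glass=4 obsidian=1 salt=6 silver=1
After 22 (craft cart): beaker=4 bolt=4 cart=1 clay=8 cobalt=2 copper=5 glass=4 salt=4 silver=1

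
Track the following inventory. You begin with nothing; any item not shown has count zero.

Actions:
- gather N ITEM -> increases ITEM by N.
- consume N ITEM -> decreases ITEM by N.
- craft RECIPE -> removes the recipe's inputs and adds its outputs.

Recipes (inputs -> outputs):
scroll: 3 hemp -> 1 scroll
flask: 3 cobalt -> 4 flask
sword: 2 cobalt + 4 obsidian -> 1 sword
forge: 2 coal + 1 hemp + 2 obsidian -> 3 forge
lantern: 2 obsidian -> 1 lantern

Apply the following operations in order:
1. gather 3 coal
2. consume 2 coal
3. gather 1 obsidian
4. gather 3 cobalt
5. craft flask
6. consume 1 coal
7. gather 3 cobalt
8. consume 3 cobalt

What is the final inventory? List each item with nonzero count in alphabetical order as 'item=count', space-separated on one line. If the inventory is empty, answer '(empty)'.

Answer: flask=4 obsidian=1

Derivation:
After 1 (gather 3 coal): coal=3
After 2 (consume 2 coal): coal=1
After 3 (gather 1 obsidian): coal=1 obsidian=1
After 4 (gather 3 cobalt): coal=1 cobalt=3 obsidian=1
After 5 (craft flask): coal=1 flask=4 obsidian=1
After 6 (consume 1 coal): flask=4 obsidian=1
After 7 (gather 3 cobalt): cobalt=3 flask=4 obsidian=1
After 8 (consume 3 cobalt): flask=4 obsidian=1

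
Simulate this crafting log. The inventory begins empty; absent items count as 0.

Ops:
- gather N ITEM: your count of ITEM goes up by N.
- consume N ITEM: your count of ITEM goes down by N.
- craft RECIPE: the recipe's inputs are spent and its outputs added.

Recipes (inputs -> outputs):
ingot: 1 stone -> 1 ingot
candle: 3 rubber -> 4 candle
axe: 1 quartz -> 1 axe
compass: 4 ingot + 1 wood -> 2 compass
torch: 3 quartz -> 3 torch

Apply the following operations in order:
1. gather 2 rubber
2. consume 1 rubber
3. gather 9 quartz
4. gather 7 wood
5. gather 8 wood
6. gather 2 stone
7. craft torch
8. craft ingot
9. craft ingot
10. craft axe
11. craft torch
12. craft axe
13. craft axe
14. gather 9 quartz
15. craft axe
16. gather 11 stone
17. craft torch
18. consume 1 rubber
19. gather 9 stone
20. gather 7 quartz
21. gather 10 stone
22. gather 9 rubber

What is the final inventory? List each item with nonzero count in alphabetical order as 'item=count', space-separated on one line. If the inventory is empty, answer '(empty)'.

After 1 (gather 2 rubber): rubber=2
After 2 (consume 1 rubber): rubber=1
After 3 (gather 9 quartz): quartz=9 rubber=1
After 4 (gather 7 wood): quartz=9 rubber=1 wood=7
After 5 (gather 8 wood): quartz=9 rubber=1 wood=15
After 6 (gather 2 stone): quartz=9 rubber=1 stone=2 wood=15
After 7 (craft torch): quartz=6 rubber=1 stone=2 torch=3 wood=15
After 8 (craft ingot): ingot=1 quartz=6 rubber=1 stone=1 torch=3 wood=15
After 9 (craft ingot): ingot=2 quartz=6 rubber=1 torch=3 wood=15
After 10 (craft axe): axe=1 ingot=2 quartz=5 rubber=1 torch=3 wood=15
After 11 (craft torch): axe=1 ingot=2 quartz=2 rubber=1 torch=6 wood=15
After 12 (craft axe): axe=2 ingot=2 quartz=1 rubber=1 torch=6 wood=15
After 13 (craft axe): axe=3 ingot=2 rubber=1 torch=6 wood=15
After 14 (gather 9 quartz): axe=3 ingot=2 quartz=9 rubber=1 torch=6 wood=15
After 15 (craft axe): axe=4 ingot=2 quartz=8 rubber=1 torch=6 wood=15
After 16 (gather 11 stone): axe=4 ingot=2 quartz=8 rubber=1 stone=11 torch=6 wood=15
After 17 (craft torch): axe=4 ingot=2 quartz=5 rubber=1 stone=11 torch=9 wood=15
After 18 (consume 1 rubber): axe=4 ingot=2 quartz=5 stone=11 torch=9 wood=15
After 19 (gather 9 stone): axe=4 ingot=2 quartz=5 stone=20 torch=9 wood=15
After 20 (gather 7 quartz): axe=4 ingot=2 quartz=12 stone=20 torch=9 wood=15
After 21 (gather 10 stone): axe=4 ingot=2 quartz=12 stone=30 torch=9 wood=15
After 22 (gather 9 rubber): axe=4 ingot=2 quartz=12 rubber=9 stone=30 torch=9 wood=15

Answer: axe=4 ingot=2 quartz=12 rubber=9 stone=30 torch=9 wood=15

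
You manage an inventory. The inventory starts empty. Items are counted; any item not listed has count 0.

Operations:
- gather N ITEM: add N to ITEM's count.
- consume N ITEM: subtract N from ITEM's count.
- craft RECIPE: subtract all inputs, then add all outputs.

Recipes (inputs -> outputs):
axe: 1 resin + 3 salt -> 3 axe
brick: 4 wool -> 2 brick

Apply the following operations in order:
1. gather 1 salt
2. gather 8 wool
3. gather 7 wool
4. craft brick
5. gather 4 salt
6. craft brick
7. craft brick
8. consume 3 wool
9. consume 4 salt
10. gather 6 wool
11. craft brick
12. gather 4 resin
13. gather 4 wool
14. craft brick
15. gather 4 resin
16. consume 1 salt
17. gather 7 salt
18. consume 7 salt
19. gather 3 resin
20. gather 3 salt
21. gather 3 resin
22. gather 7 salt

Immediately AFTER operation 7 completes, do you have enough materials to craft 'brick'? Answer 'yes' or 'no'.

After 1 (gather 1 salt): salt=1
After 2 (gather 8 wool): salt=1 wool=8
After 3 (gather 7 wool): salt=1 wool=15
After 4 (craft brick): brick=2 salt=1 wool=11
After 5 (gather 4 salt): brick=2 salt=5 wool=11
After 6 (craft brick): brick=4 salt=5 wool=7
After 7 (craft brick): brick=6 salt=5 wool=3

Answer: no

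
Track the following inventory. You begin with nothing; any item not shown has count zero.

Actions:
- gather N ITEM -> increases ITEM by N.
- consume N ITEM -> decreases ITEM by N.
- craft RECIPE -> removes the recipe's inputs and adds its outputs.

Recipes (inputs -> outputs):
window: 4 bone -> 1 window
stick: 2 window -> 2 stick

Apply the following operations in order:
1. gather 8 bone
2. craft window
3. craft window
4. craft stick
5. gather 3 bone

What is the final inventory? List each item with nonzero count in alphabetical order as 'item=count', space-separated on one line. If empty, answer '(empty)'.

Answer: bone=3 stick=2

Derivation:
After 1 (gather 8 bone): bone=8
After 2 (craft window): bone=4 window=1
After 3 (craft window): window=2
After 4 (craft stick): stick=2
After 5 (gather 3 bone): bone=3 stick=2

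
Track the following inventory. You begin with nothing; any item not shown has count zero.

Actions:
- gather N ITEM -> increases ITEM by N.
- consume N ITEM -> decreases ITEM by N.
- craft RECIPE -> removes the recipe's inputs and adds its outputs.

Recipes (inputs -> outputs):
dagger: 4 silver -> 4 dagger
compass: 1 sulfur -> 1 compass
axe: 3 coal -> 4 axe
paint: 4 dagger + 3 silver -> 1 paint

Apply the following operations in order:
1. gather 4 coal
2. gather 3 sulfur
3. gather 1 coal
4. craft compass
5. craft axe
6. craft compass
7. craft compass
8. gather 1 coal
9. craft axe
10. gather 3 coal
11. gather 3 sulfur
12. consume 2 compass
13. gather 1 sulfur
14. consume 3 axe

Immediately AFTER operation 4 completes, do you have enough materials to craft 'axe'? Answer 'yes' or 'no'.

After 1 (gather 4 coal): coal=4
After 2 (gather 3 sulfur): coal=4 sulfur=3
After 3 (gather 1 coal): coal=5 sulfur=3
After 4 (craft compass): coal=5 compass=1 sulfur=2

Answer: yes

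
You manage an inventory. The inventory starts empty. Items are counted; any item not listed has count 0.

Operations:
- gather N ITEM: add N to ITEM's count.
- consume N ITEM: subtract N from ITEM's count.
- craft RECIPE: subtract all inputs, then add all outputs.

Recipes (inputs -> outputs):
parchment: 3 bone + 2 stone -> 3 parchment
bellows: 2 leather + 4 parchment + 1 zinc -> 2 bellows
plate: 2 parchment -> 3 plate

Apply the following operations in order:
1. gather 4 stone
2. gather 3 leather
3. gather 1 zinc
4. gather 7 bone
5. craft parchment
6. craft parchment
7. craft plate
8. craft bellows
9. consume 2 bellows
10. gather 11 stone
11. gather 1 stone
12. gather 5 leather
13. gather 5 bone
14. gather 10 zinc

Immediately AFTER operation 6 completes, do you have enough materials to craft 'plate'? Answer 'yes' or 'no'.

Answer: yes

Derivation:
After 1 (gather 4 stone): stone=4
After 2 (gather 3 leather): leather=3 stone=4
After 3 (gather 1 zinc): leather=3 stone=4 zinc=1
After 4 (gather 7 bone): bone=7 leather=3 stone=4 zinc=1
After 5 (craft parchment): bone=4 leather=3 parchment=3 stone=2 zinc=1
After 6 (craft parchment): bone=1 leather=3 parchment=6 zinc=1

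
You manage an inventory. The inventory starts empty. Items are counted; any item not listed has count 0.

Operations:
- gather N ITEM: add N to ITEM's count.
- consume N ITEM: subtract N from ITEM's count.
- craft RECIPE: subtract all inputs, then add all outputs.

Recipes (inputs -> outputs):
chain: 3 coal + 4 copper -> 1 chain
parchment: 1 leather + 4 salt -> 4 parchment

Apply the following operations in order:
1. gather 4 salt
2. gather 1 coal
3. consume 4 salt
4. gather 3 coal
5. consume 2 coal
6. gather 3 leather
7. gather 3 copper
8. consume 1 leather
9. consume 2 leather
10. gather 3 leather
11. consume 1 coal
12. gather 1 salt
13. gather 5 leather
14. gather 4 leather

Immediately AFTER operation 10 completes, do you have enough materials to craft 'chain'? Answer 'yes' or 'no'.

After 1 (gather 4 salt): salt=4
After 2 (gather 1 coal): coal=1 salt=4
After 3 (consume 4 salt): coal=1
After 4 (gather 3 coal): coal=4
After 5 (consume 2 coal): coal=2
After 6 (gather 3 leather): coal=2 leather=3
After 7 (gather 3 copper): coal=2 copper=3 leather=3
After 8 (consume 1 leather): coal=2 copper=3 leather=2
After 9 (consume 2 leather): coal=2 copper=3
After 10 (gather 3 leather): coal=2 copper=3 leather=3

Answer: no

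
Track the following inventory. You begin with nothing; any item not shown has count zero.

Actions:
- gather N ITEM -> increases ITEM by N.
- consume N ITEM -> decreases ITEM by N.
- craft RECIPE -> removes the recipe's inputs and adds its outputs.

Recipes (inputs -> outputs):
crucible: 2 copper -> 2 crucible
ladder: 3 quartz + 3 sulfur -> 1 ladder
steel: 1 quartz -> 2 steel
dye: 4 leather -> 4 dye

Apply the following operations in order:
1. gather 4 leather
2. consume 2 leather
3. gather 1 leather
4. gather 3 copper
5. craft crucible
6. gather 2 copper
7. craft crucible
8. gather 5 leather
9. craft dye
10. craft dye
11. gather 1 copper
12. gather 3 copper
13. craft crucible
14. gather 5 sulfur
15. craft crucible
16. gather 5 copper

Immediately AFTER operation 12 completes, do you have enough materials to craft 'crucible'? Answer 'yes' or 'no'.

After 1 (gather 4 leather): leather=4
After 2 (consume 2 leather): leather=2
After 3 (gather 1 leather): leather=3
After 4 (gather 3 copper): copper=3 leather=3
After 5 (craft crucible): copper=1 crucible=2 leather=3
After 6 (gather 2 copper): copper=3 crucible=2 leather=3
After 7 (craft crucible): copper=1 crucible=4 leather=3
After 8 (gather 5 leather): copper=1 crucible=4 leather=8
After 9 (craft dye): copper=1 crucible=4 dye=4 leather=4
After 10 (craft dye): copper=1 crucible=4 dye=8
After 11 (gather 1 copper): copper=2 crucible=4 dye=8
After 12 (gather 3 copper): copper=5 crucible=4 dye=8

Answer: yes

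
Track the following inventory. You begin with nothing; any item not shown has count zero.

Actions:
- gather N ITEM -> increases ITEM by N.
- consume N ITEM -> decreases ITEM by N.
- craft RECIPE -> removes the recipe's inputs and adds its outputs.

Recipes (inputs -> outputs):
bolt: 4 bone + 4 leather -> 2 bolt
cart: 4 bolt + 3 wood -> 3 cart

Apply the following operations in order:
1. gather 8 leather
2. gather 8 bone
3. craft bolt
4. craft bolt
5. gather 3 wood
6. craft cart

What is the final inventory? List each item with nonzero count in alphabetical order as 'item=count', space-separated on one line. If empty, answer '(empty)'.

Answer: cart=3

Derivation:
After 1 (gather 8 leather): leather=8
After 2 (gather 8 bone): bone=8 leather=8
After 3 (craft bolt): bolt=2 bone=4 leather=4
After 4 (craft bolt): bolt=4
After 5 (gather 3 wood): bolt=4 wood=3
After 6 (craft cart): cart=3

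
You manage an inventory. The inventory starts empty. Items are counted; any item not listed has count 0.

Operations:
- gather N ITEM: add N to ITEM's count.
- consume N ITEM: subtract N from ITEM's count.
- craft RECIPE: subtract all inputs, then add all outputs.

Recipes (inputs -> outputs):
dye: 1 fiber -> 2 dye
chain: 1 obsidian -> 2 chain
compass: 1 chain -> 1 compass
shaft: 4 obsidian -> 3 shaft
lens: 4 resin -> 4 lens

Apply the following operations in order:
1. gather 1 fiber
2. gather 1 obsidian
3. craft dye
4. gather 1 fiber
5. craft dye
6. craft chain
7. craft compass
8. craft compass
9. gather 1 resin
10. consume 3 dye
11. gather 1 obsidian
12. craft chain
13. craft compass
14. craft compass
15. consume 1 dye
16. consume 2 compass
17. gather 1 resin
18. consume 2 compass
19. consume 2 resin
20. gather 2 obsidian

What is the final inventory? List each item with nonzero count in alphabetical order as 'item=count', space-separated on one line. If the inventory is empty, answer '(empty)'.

After 1 (gather 1 fiber): fiber=1
After 2 (gather 1 obsidian): fiber=1 obsidian=1
After 3 (craft dye): dye=2 obsidian=1
After 4 (gather 1 fiber): dye=2 fiber=1 obsidian=1
After 5 (craft dye): dye=4 obsidian=1
After 6 (craft chain): chain=2 dye=4
After 7 (craft compass): chain=1 compass=1 dye=4
After 8 (craft compass): compass=2 dye=4
After 9 (gather 1 resin): compass=2 dye=4 resin=1
After 10 (consume 3 dye): compass=2 dye=1 resin=1
After 11 (gather 1 obsidian): compass=2 dye=1 obsidian=1 resin=1
After 12 (craft chain): chain=2 compass=2 dye=1 resin=1
After 13 (craft compass): chain=1 compass=3 dye=1 resin=1
After 14 (craft compass): compass=4 dye=1 resin=1
After 15 (consume 1 dye): compass=4 resin=1
After 16 (consume 2 compass): compass=2 resin=1
After 17 (gather 1 resin): compass=2 resin=2
After 18 (consume 2 compass): resin=2
After 19 (consume 2 resin): (empty)
After 20 (gather 2 obsidian): obsidian=2

Answer: obsidian=2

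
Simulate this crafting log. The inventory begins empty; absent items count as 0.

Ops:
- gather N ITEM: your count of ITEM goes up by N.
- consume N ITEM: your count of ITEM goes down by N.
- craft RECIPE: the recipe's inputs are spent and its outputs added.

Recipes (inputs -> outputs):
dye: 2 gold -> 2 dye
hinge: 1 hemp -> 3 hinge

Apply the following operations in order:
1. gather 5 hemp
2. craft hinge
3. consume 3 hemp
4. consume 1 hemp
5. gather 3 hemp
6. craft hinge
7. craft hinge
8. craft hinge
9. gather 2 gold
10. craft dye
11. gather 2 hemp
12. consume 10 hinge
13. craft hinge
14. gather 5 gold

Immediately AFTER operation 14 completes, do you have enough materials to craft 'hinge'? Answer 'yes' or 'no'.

Answer: yes

Derivation:
After 1 (gather 5 hemp): hemp=5
After 2 (craft hinge): hemp=4 hinge=3
After 3 (consume 3 hemp): hemp=1 hinge=3
After 4 (consume 1 hemp): hinge=3
After 5 (gather 3 hemp): hemp=3 hinge=3
After 6 (craft hinge): hemp=2 hinge=6
After 7 (craft hinge): hemp=1 hinge=9
After 8 (craft hinge): hinge=12
After 9 (gather 2 gold): gold=2 hinge=12
After 10 (craft dye): dye=2 hinge=12
After 11 (gather 2 hemp): dye=2 hemp=2 hinge=12
After 12 (consume 10 hinge): dye=2 hemp=2 hinge=2
After 13 (craft hinge): dye=2 hemp=1 hinge=5
After 14 (gather 5 gold): dye=2 gold=5 hemp=1 hinge=5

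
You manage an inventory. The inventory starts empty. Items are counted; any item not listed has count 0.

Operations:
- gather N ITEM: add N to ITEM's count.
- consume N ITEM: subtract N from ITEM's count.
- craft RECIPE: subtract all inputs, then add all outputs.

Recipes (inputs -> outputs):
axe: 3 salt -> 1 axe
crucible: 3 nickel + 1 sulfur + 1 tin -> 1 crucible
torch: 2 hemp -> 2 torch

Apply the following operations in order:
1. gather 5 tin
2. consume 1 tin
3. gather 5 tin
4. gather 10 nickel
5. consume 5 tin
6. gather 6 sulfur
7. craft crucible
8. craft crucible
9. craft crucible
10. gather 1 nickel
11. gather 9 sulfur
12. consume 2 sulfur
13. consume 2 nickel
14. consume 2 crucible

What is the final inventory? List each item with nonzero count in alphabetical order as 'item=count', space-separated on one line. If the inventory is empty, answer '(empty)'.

Answer: crucible=1 sulfur=10 tin=1

Derivation:
After 1 (gather 5 tin): tin=5
After 2 (consume 1 tin): tin=4
After 3 (gather 5 tin): tin=9
After 4 (gather 10 nickel): nickel=10 tin=9
After 5 (consume 5 tin): nickel=10 tin=4
After 6 (gather 6 sulfur): nickel=10 sulfur=6 tin=4
After 7 (craft crucible): crucible=1 nickel=7 sulfur=5 tin=3
After 8 (craft crucible): crucible=2 nickel=4 sulfur=4 tin=2
After 9 (craft crucible): crucible=3 nickel=1 sulfur=3 tin=1
After 10 (gather 1 nickel): crucible=3 nickel=2 sulfur=3 tin=1
After 11 (gather 9 sulfur): crucible=3 nickel=2 sulfur=12 tin=1
After 12 (consume 2 sulfur): crucible=3 nickel=2 sulfur=10 tin=1
After 13 (consume 2 nickel): crucible=3 sulfur=10 tin=1
After 14 (consume 2 crucible): crucible=1 sulfur=10 tin=1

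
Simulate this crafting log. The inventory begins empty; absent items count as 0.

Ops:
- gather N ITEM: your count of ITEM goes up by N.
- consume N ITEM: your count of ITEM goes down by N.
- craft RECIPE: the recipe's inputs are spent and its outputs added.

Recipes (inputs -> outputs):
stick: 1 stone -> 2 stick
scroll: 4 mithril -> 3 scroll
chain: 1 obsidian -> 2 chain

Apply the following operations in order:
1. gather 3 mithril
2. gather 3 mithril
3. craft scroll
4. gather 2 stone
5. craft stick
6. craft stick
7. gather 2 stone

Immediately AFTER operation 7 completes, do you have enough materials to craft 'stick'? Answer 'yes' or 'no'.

After 1 (gather 3 mithril): mithril=3
After 2 (gather 3 mithril): mithril=6
After 3 (craft scroll): mithril=2 scroll=3
After 4 (gather 2 stone): mithril=2 scroll=3 stone=2
After 5 (craft stick): mithril=2 scroll=3 stick=2 stone=1
After 6 (craft stick): mithril=2 scroll=3 stick=4
After 7 (gather 2 stone): mithril=2 scroll=3 stick=4 stone=2

Answer: yes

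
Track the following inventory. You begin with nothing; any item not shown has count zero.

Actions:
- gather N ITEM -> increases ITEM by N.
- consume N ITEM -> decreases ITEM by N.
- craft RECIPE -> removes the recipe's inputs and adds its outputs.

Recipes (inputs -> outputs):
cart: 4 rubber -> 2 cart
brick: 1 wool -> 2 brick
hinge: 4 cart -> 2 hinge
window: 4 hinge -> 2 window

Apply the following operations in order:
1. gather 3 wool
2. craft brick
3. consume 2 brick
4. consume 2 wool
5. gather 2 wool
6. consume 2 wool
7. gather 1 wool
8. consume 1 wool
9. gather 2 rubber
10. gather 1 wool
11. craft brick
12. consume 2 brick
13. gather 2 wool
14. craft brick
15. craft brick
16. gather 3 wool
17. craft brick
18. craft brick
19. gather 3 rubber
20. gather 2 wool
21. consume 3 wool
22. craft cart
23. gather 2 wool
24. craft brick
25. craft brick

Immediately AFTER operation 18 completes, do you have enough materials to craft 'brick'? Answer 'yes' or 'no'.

After 1 (gather 3 wool): wool=3
After 2 (craft brick): brick=2 wool=2
After 3 (consume 2 brick): wool=2
After 4 (consume 2 wool): (empty)
After 5 (gather 2 wool): wool=2
After 6 (consume 2 wool): (empty)
After 7 (gather 1 wool): wool=1
After 8 (consume 1 wool): (empty)
After 9 (gather 2 rubber): rubber=2
After 10 (gather 1 wool): rubber=2 wool=1
After 11 (craft brick): brick=2 rubber=2
After 12 (consume 2 brick): rubber=2
After 13 (gather 2 wool): rubber=2 wool=2
After 14 (craft brick): brick=2 rubber=2 wool=1
After 15 (craft brick): brick=4 rubber=2
After 16 (gather 3 wool): brick=4 rubber=2 wool=3
After 17 (craft brick): brick=6 rubber=2 wool=2
After 18 (craft brick): brick=8 rubber=2 wool=1

Answer: yes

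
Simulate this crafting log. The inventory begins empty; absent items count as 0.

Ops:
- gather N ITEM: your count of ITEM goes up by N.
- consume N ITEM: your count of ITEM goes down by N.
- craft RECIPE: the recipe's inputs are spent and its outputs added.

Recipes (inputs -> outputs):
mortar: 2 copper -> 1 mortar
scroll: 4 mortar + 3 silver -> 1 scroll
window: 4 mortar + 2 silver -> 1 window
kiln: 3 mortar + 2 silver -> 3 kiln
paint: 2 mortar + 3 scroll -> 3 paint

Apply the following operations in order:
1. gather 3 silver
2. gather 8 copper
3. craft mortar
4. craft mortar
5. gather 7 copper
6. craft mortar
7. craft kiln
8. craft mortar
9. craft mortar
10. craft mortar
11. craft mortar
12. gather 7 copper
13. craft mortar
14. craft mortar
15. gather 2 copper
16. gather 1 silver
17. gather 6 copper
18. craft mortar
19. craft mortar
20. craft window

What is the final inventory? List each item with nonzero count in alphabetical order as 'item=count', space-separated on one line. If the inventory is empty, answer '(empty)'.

Answer: copper=8 kiln=3 mortar=4 window=1

Derivation:
After 1 (gather 3 silver): silver=3
After 2 (gather 8 copper): copper=8 silver=3
After 3 (craft mortar): copper=6 mortar=1 silver=3
After 4 (craft mortar): copper=4 mortar=2 silver=3
After 5 (gather 7 copper): copper=11 mortar=2 silver=3
After 6 (craft mortar): copper=9 mortar=3 silver=3
After 7 (craft kiln): copper=9 kiln=3 silver=1
After 8 (craft mortar): copper=7 kiln=3 mortar=1 silver=1
After 9 (craft mortar): copper=5 kiln=3 mortar=2 silver=1
After 10 (craft mortar): copper=3 kiln=3 mortar=3 silver=1
After 11 (craft mortar): copper=1 kiln=3 mortar=4 silver=1
After 12 (gather 7 copper): copper=8 kiln=3 mortar=4 silver=1
After 13 (craft mortar): copper=6 kiln=3 mortar=5 silver=1
After 14 (craft mortar): copper=4 kiln=3 mortar=6 silver=1
After 15 (gather 2 copper): copper=6 kiln=3 mortar=6 silver=1
After 16 (gather 1 silver): copper=6 kiln=3 mortar=6 silver=2
After 17 (gather 6 copper): copper=12 kiln=3 mortar=6 silver=2
After 18 (craft mortar): copper=10 kiln=3 mortar=7 silver=2
After 19 (craft mortar): copper=8 kiln=3 mortar=8 silver=2
After 20 (craft window): copper=8 kiln=3 mortar=4 window=1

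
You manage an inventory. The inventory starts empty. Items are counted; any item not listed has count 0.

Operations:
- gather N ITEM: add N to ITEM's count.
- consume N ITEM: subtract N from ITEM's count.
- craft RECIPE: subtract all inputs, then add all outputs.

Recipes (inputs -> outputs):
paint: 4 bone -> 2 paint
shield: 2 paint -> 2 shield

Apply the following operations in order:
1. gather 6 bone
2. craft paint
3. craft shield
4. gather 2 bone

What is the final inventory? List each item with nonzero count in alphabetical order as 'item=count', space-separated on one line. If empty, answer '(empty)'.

Answer: bone=4 shield=2

Derivation:
After 1 (gather 6 bone): bone=6
After 2 (craft paint): bone=2 paint=2
After 3 (craft shield): bone=2 shield=2
After 4 (gather 2 bone): bone=4 shield=2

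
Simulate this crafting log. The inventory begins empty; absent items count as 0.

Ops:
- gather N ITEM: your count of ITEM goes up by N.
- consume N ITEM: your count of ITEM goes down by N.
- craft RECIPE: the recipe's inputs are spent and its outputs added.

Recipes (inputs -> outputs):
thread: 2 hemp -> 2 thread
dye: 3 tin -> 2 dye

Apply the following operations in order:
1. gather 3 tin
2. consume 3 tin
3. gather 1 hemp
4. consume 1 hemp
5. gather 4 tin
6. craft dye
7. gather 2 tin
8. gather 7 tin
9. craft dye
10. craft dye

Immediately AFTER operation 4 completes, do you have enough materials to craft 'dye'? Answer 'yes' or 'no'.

After 1 (gather 3 tin): tin=3
After 2 (consume 3 tin): (empty)
After 3 (gather 1 hemp): hemp=1
After 4 (consume 1 hemp): (empty)

Answer: no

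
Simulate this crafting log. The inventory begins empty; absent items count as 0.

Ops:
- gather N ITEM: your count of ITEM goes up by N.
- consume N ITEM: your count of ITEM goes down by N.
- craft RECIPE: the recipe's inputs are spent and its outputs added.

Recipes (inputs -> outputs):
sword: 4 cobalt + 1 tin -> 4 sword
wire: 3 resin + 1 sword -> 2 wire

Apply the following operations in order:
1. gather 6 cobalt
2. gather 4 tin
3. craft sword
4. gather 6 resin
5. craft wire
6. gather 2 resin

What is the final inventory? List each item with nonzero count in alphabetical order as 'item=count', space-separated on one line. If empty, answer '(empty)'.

Answer: cobalt=2 resin=5 sword=3 tin=3 wire=2

Derivation:
After 1 (gather 6 cobalt): cobalt=6
After 2 (gather 4 tin): cobalt=6 tin=4
After 3 (craft sword): cobalt=2 sword=4 tin=3
After 4 (gather 6 resin): cobalt=2 resin=6 sword=4 tin=3
After 5 (craft wire): cobalt=2 resin=3 sword=3 tin=3 wire=2
After 6 (gather 2 resin): cobalt=2 resin=5 sword=3 tin=3 wire=2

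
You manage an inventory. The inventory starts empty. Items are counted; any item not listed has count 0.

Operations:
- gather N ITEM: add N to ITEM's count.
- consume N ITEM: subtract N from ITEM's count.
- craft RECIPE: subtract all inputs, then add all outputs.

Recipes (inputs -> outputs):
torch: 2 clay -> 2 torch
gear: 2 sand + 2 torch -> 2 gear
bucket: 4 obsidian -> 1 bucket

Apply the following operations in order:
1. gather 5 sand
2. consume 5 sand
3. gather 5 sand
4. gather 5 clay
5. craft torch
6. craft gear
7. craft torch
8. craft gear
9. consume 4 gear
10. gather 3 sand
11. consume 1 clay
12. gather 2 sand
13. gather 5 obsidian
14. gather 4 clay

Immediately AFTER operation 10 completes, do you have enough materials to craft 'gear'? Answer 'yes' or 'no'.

Answer: no

Derivation:
After 1 (gather 5 sand): sand=5
After 2 (consume 5 sand): (empty)
After 3 (gather 5 sand): sand=5
After 4 (gather 5 clay): clay=5 sand=5
After 5 (craft torch): clay=3 sand=5 torch=2
After 6 (craft gear): clay=3 gear=2 sand=3
After 7 (craft torch): clay=1 gear=2 sand=3 torch=2
After 8 (craft gear): clay=1 gear=4 sand=1
After 9 (consume 4 gear): clay=1 sand=1
After 10 (gather 3 sand): clay=1 sand=4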